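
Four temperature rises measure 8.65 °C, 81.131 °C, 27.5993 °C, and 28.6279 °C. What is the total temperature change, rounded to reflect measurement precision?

146.01 °C

8.65 °C + 81.131 °C + 27.5993 °C + 28.6279 °C = 146.0082 °C.
Addition/subtraction keeps the fewest decimal places: 8.65 → 2 decimal places, 81.131 → 3 decimal places, 27.5993 → 4 decimal places, 28.6279 → 4 decimal places; limit is 2.
Rounded to 2 decimal places: 146.01 °C.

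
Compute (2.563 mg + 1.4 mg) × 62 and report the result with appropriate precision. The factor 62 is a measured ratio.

2.5 × 10^2 mg

2.563 mg + 1.4 mg = 3.963 mg; the sum is limited to 1 decimal place (2 s.f.).
Carrying full precision, 3.963 × 62 = 245.706 mg; 62 has 2 s.f., so the result keeps min(2, 2) = 2 s.f.
Rounded to 2 significant figures: 2.5 × 10^2 mg.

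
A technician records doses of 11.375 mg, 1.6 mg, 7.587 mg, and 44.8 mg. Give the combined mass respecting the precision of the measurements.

11.375 mg + 1.6 mg + 7.587 mg + 44.8 mg = 65.362 mg.
Addition/subtraction keeps the fewest decimal places: 11.375 → 3 decimal places, 1.6 → 1 decimal place, 7.587 → 3 decimal places, 44.8 → 1 decimal place; limit is 1.
Rounded to 1 decimal place: 65.4 mg.

65.4 mg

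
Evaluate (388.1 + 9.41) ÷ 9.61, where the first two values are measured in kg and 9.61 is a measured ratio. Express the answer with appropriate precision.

388.1 kg + 9.41 kg = 397.51 kg; the sum is limited to 1 decimal place (4 s.f.).
Carrying full precision, 397.51 ÷ 9.61 = 41.3642039542… kg; 9.61 has 3 s.f., so the result keeps min(4, 3) = 3 s.f.
Rounded to 3 significant figures: 41.4 kg.

41.4 kg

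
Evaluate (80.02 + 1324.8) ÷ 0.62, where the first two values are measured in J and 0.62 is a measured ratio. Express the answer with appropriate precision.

2.3 × 10^3 J

80.02 J + 1324.8 J = 1404.82 J; the sum is limited to 1 decimal place (5 s.f.).
Carrying full precision, 1404.82 ÷ 0.62 = 2265.83870968… J; 0.62 has 2 s.f., so the result keeps min(5, 2) = 2 s.f.
Rounded to 2 significant figures: 2.3 × 10^3 J.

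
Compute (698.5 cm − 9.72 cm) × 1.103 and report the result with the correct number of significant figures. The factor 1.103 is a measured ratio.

759.7 cm

698.5 cm − 9.72 cm = 688.78 cm; the difference is limited to 1 decimal place (4 s.f.).
Carrying full precision, 688.78 × 1.103 = 759.72434 cm; 1.103 has 4 s.f., so the result keeps min(4, 4) = 4 s.f.
Rounded to 4 significant figures: 759.7 cm.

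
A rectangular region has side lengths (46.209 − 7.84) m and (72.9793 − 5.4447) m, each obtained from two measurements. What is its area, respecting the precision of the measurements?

46.209 − 7.84 = 38.369, limited to 2 d.p. → 4 s.f.; 72.9793 − 5.4447 = 67.5346, limited to 4 d.p. → 6 s.f.
Carrying full precision, 38.369 × 67.5346 = 2591.2350674; keep min(4, 6) = 4 s.f.
Rounded to 4 significant figures: 2591 m².

2591 m²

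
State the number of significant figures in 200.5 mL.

4

200.5: zeros between nonzero digits are significant.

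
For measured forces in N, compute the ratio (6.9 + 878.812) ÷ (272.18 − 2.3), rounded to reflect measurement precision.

6.9 + 878.812 = 885.712, limited to 1 d.p. → 4 s.f.; 272.18 − 2.3 = 269.88, limited to 1 d.p. → 4 s.f.
Carrying full precision, 885.712 ÷ 269.88 = 3.28187342523…; keep min(4, 4) = 4 s.f.
Rounded to 4 significant figures: 3.282.

3.282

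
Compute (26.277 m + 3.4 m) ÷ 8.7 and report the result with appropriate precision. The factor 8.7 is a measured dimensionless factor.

26.277 m + 3.4 m = 29.677 m; the sum is limited to 1 decimal place (3 s.f.).
Carrying full precision, 29.677 ÷ 8.7 = 3.41114942529… m; 8.7 has 2 s.f., so the result keeps min(3, 2) = 2 s.f.
Rounded to 2 significant figures: 3.4 m.

3.4 m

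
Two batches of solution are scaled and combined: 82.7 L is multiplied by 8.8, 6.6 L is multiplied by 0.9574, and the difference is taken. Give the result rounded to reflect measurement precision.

7.2 × 10² L

82.7 × 8.8 = 727.76 → 7.3 × 10² L (2 s.f., last digit at the 10^1 place).
6.6 × 0.9574 = 6.31884 → 6.3 L (2 s.f., last digit at the 10^-1 place).
Difference: 721.44116 L; keep the coarser place, 10^1.
Result: 7.2 × 10² L.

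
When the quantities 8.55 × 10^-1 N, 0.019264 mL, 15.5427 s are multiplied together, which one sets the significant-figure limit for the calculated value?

8.55 × 10^-1 N → 3 s.f.; 0.019264 mL → 5 s.f.; 15.5427 s → 6 s.f.
The fewest is 3 significant figures, from 8.55 × 10^-1 N.

8.55 × 10^-1 N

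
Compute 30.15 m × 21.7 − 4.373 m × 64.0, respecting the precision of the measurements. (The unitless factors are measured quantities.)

30.15 × 21.7 = 654.255 → 654 m (3 s.f., last digit at the 10^0 place).
4.373 × 64.0 = 279.872 → 280. m (3 s.f., last digit at the 10^0 place).
Difference: 374.383 m; keep the coarser place, 10^0.
Result: 374 m.

374 m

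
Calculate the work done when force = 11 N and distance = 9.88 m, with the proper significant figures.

1.1 × 10² J

work done = 11 N × 9.88 m = 108.68 J.
11 has 2 significant figures; 9.88 has 3.
Division/multiplication keeps the fewest: 2 significant figures.
Rounded: 1.1 × 10² J.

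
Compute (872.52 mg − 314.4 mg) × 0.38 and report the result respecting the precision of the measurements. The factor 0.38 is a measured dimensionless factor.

872.52 mg − 314.4 mg = 558.12 mg; the difference is limited to 1 decimal place (4 s.f.).
Carrying full precision, 558.12 × 0.38 = 212.0856 mg; 0.38 has 2 s.f., so the result keeps min(4, 2) = 2 s.f.
Rounded to 2 significant figures: 2.1 × 10² mg.

2.1 × 10² mg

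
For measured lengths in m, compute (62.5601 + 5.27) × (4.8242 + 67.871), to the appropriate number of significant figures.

62.5601 + 5.27 = 67.8301, limited to 2 d.p. → 4 s.f.; 4.8242 + 67.871 = 72.6952, limited to 3 d.p. → 5 s.f.
Carrying full precision, 67.8301 × 72.6952 = 4930.92268552; keep min(4, 5) = 4 s.f.
Rounded to 4 significant figures: 4931 m².

4931 m²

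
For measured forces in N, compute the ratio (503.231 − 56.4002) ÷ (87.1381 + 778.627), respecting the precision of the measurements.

503.231 − 56.4002 = 446.8308, limited to 3 d.p. → 6 s.f.; 87.1381 + 778.627 = 865.7651, limited to 3 d.p. → 6 s.f.
Carrying full precision, 446.8308 ÷ 865.7651 = 0.516110894283…; keep min(6, 6) = 6 s.f.
Rounded to 6 significant figures: 0.516111.

0.516111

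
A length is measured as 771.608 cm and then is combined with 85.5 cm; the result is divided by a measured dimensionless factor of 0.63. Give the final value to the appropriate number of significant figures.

1.4 × 10³ cm

771.608 cm + 85.5 cm = 857.108 cm; the sum is limited to 1 decimal place (4 s.f.).
Carrying full precision, 857.108 ÷ 0.63 = 1360.48888889… cm; 0.63 has 2 s.f., so the result keeps min(4, 2) = 2 s.f.
Rounded to 2 significant figures: 1.4 × 10³ cm.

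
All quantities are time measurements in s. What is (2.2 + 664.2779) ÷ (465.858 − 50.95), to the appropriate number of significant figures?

2.2 + 664.2779 = 666.4779, limited to 1 d.p. → 4 s.f.; 465.858 − 50.95 = 414.908, limited to 2 d.p. → 5 s.f.
Carrying full precision, 666.4779 ÷ 414.908 = 1.60632694477…; keep min(4, 5) = 4 s.f.
Rounded to 4 significant figures: 1.606.

1.606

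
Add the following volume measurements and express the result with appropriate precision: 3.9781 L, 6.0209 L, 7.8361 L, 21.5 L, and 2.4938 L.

41.8 L

3.9781 L + 6.0209 L + 7.8361 L + 21.5 L + 2.4938 L = 41.8289 L.
Addition/subtraction keeps the fewest decimal places: 3.9781 → 4 decimal places, 6.0209 → 4 decimal places, 7.8361 → 4 decimal places, 21.5 → 1 decimal place, 2.4938 → 4 decimal places; limit is 1.
Rounded to 1 decimal place: 41.8 L.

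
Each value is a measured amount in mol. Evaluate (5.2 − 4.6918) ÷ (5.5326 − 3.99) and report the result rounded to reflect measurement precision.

0.3

5.2 − 4.6918 = 0.5082, limited to 1 d.p. → 1 s.f.; 5.5326 − 3.99 = 1.5426, limited to 2 d.p. → 3 s.f.
Carrying full precision, 0.5082 ÷ 1.5426 = 0.329443796188…; keep min(1, 3) = 1 s.f.
Rounded to 1 significant figure: 0.3.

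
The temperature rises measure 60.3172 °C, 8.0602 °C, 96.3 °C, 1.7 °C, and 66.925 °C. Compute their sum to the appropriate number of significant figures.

60.3172 °C + 8.0602 °C + 96.3 °C + 1.7 °C + 66.925 °C = 233.3024 °C.
Addition/subtraction keeps the fewest decimal places: 60.3172 → 4 decimal places, 8.0602 → 4 decimal places, 96.3 → 1 decimal place, 1.7 → 1 decimal place, 66.925 → 3 decimal places; limit is 1.
Rounded to 1 decimal place: 233.3 °C.

233.3 °C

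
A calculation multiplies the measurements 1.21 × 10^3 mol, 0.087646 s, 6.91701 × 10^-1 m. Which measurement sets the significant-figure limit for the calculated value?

1.21 × 10^3 mol → 3 s.f.; 0.087646 s → 5 s.f.; 6.91701 × 10^-1 m → 6 s.f.
The fewest is 3 significant figures, from 1.21 × 10^3 mol.

1.21 × 10^3 mol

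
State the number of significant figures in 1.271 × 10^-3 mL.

4

1.271 × 10^-3: in scientific notation every digit of the coefficient is significant.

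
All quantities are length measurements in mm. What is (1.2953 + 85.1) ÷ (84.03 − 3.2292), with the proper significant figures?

1.2953 + 85.1 = 86.3953, limited to 1 d.p. → 3 s.f.; 84.03 − 3.2292 = 80.8008, limited to 2 d.p. → 4 s.f.
Carrying full precision, 86.3953 ÷ 80.8008 = 1.06923817586…; keep min(3, 4) = 3 s.f.
Rounded to 3 significant figures: 1.07.

1.07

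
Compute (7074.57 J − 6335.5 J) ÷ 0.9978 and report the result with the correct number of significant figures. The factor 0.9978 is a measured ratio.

7074.57 J − 6335.5 J = 739.07 J; the difference is limited to 1 decimal place (4 s.f.).
Carrying full precision, 739.07 ÷ 0.9978 = 740.699538986… J; 0.9978 has 4 s.f., so the result keeps min(4, 4) = 4 s.f.
Rounded to 4 significant figures: 740.7 J.

740.7 J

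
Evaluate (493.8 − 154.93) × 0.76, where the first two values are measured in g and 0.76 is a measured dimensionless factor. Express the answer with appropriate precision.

2.6 × 10² g

493.8 g − 154.93 g = 338.87 g; the difference is limited to 1 decimal place (4 s.f.).
Carrying full precision, 338.87 × 0.76 = 257.5412 g; 0.76 has 2 s.f., so the result keeps min(4, 2) = 2 s.f.
Rounded to 2 significant figures: 2.6 × 10² g.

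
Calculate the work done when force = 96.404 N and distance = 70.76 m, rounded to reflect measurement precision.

6822 J

work done = 96.404 N × 70.76 m = 6821.54704 J.
96.404 has 5 significant figures; 70.76 has 4.
Division/multiplication keeps the fewest: 4 significant figures.
Rounded: 6822 J.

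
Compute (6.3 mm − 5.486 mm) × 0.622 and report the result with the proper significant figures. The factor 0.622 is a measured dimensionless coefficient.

0.5 mm

6.3 mm − 5.486 mm = 0.814 mm; the difference is limited to 1 decimal place (1 s.f.).
Carrying full precision, 0.814 × 0.622 = 0.506308 mm; 0.622 has 3 s.f., so the result keeps min(1, 3) = 1 s.f.
Rounded to 1 significant figure: 0.5 mm.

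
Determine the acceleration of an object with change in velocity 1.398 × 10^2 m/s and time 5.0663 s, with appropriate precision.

acceleration = 1.398 × 10^2 m/s ÷ 5.0663 s = 27.5941022048… m/s².
1.398 × 10^2 has 4 significant figures; 5.0663 has 5.
Division/multiplication keeps the fewest: 4 significant figures.
Rounded: 27.59 m/s².

27.59 m/s²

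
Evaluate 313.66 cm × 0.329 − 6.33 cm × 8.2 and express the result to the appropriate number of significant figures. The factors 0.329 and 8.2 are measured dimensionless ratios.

51 cm

313.66 × 0.329 = 103.19414 → 103 cm (3 s.f., last digit at the 10^0 place).
6.33 × 8.2 = 51.906 → 52 cm (2 s.f., last digit at the 10^0 place).
Difference: 51.28814 cm; keep the coarser place, 10^0.
Result: 51 cm.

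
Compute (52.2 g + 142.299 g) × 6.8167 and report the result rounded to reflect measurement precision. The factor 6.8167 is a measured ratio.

1326 g

52.2 g + 142.299 g = 194.499 g; the sum is limited to 1 decimal place (4 s.f.).
Carrying full precision, 194.499 × 6.8167 = 1325.8413333 g; 6.8167 has 5 s.f., so the result keeps min(4, 5) = 4 s.f.
Rounded to 4 significant figures: 1326 g.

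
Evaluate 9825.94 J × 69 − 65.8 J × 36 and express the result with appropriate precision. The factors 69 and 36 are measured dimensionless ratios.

9825.94 × 69 = 677989.86 → 6.8 × 10^5 J (2 s.f., last digit at the 10^4 place).
65.8 × 36 = 2368.8 → 2.4 × 10^3 J (2 s.f., last digit at the 10^2 place).
Difference: 675621.06 J; keep the coarser place, 10^4.
Result: 6.8 × 10^5 J.

6.8 × 10^5 J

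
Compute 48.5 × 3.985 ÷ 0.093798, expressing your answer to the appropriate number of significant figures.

48.5 × 3.985 ÷ 0.093798 = 2060.51834794…
Multiplication/division keeps the fewest significant figures: 48.5 → 3 s.f., 3.985 → 4 s.f., 0.093798 → 5 s.f.; limit is 3.
Rounded to 3 significant figures: 2.06 × 10^3.

2.06 × 10^3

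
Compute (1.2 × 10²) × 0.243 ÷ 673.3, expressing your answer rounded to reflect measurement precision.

0.043

(1.2 × 10²) × 0.243 ÷ 673.3 = 0.0433090747067…
Multiplication/division keeps the fewest significant figures: 1.2 × 10² → 2 s.f., 0.243 → 3 s.f., 673.3 → 4 s.f.; limit is 2.
Rounded to 2 significant figures: 0.043.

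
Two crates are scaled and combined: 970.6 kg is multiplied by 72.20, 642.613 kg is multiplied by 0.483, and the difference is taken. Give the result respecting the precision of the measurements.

6.977 × 10^4 kg

970.6 × 72.20 = 70077.32 → 7.008 × 10^4 kg (4 s.f., last digit at the 10^1 place).
642.613 × 0.483 = 310.382079 → 310. kg (3 s.f., last digit at the 10^0 place).
Difference: 69766.937921 kg; keep the coarser place, 10^1.
Result: 6.977 × 10^4 kg.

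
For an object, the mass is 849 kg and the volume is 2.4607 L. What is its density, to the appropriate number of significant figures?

345 kg/L

density = 849 kg ÷ 2.4607 L = 345.023773723… kg/L.
849 has 3 significant figures; 2.4607 has 5.
Division/multiplication keeps the fewest: 3 significant figures.
Rounded: 345 kg/L.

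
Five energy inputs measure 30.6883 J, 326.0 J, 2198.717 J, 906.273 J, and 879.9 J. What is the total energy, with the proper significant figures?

4341.6 J

30.6883 J + 326.0 J + 2198.717 J + 906.273 J + 879.9 J = 4341.5783 J.
Addition/subtraction keeps the fewest decimal places: 30.6883 → 4 decimal places, 326.0 → 1 decimal place, 2198.717 → 3 decimal places, 906.273 → 3 decimal places, 879.9 → 1 decimal place; limit is 1.
Rounded to 1 decimal place: 4341.6 J.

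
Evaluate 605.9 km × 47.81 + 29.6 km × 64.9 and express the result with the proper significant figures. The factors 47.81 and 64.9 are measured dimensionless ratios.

605.9 × 47.81 = 28968.079 → 2.897 × 10⁴ km (4 s.f., last digit at the 10^1 place).
29.6 × 64.9 = 1921.04 → 1.92 × 10³ km (3 s.f., last digit at the 10^1 place).
Sum: 30889.119 km; keep the coarser place, 10^1.
Result: 3.089 × 10⁴ km.

3.089 × 10⁴ km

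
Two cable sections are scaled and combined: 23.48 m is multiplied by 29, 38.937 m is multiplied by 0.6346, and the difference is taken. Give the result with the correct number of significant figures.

6.6 × 10² m

23.48 × 29 = 680.92 → 6.8 × 10² m (2 s.f., last digit at the 10^1 place).
38.937 × 0.6346 = 24.7094202 → 24.71 m (4 s.f., last digit at the 10^-2 place).
Difference: 656.2105798 m; keep the coarser place, 10^1.
Result: 6.6 × 10² m.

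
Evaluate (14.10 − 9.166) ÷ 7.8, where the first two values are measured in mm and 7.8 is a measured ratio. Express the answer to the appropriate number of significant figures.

14.10 mm − 9.166 mm = 4.934 mm; the difference is limited to 2 decimal places (3 s.f.).
Carrying full precision, 4.934 ÷ 7.8 = 0.632564102564… mm; 7.8 has 2 s.f., so the result keeps min(3, 2) = 2 s.f.
Rounded to 2 significant figures: 0.63 mm.

0.63 mm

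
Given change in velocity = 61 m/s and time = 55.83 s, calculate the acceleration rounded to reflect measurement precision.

1.1 m/s²

acceleration = 61 m/s ÷ 55.83 s = 1.09260254344… m/s².
61 has 2 significant figures; 55.83 has 4.
Division/multiplication keeps the fewest: 2 significant figures.
Rounded: 1.1 m/s².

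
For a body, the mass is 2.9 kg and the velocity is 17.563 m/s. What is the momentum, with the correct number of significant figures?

51 kg·m/s

momentum = 2.9 kg × 17.563 m/s = 50.9327 kg·m/s.
2.9 has 2 significant figures; 17.563 has 5.
Division/multiplication keeps the fewest: 2 significant figures.
Rounded: 51 kg·m/s.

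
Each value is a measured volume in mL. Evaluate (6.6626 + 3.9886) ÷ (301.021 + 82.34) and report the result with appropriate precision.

6.6626 + 3.9886 = 10.6512, limited to 4 d.p. → 6 s.f.; 301.021 + 82.34 = 383.361, limited to 2 d.p. → 5 s.f.
Carrying full precision, 10.6512 ÷ 383.361 = 0.0277837338696…; keep min(6, 5) = 5 s.f.
Rounded to 5 significant figures: 0.027784.

0.027784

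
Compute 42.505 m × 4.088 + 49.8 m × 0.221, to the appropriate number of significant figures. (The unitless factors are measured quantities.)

184.8 m

42.505 × 4.088 = 173.76044 → 173.8 m (4 s.f., last digit at the 10^-1 place).
49.8 × 0.221 = 11.0058 → 11.0 m (3 s.f., last digit at the 10^-1 place).
Sum: 184.76624 m; keep the coarser place, 10^-1.
Result: 184.8 m.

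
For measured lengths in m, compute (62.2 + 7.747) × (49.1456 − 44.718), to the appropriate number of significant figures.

62.2 + 7.747 = 69.947, limited to 1 d.p. → 3 s.f.; 49.1456 − 44.718 = 4.4276, limited to 3 d.p. → 4 s.f.
Carrying full precision, 69.947 × 4.4276 = 309.6973372; keep min(3, 4) = 3 s.f.
Rounded to 3 significant figures: 310. m².

310. m²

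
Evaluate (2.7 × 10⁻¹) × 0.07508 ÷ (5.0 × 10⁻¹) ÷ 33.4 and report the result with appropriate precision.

(2.7 × 10⁻¹) × 0.07508 ÷ (5.0 × 10⁻¹) ÷ 33.4 = 0.00121386826347…
Multiplication/division keeps the fewest significant figures: 2.7 × 10⁻¹ → 2 s.f., 0.07508 → 4 s.f., 5.0 × 10⁻¹ → 2 s.f., 33.4 → 3 s.f.; limit is 2.
Rounded to 2 significant figures: 1.2 × 10⁻³.

1.2 × 10⁻³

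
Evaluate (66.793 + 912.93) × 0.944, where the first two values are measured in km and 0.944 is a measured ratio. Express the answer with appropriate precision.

9.25 × 10² km

66.793 km + 912.93 km = 979.723 km; the sum is limited to 2 decimal places (5 s.f.).
Carrying full precision, 979.723 × 0.944 = 924.858512 km; 0.944 has 3 s.f., so the result keeps min(5, 3) = 3 s.f.
Rounded to 3 significant figures: 9.25 × 10² km.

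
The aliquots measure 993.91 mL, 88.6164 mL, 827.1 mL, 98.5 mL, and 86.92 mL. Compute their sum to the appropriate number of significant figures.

2095.0 mL

993.91 mL + 88.6164 mL + 827.1 mL + 98.5 mL + 86.92 mL = 2095.0464 mL.
Addition/subtraction keeps the fewest decimal places: 993.91 → 2 decimal places, 88.6164 → 4 decimal places, 827.1 → 1 decimal place, 98.5 → 1 decimal place, 86.92 → 2 decimal places; limit is 1.
Rounded to 1 decimal place: 2095.0 mL.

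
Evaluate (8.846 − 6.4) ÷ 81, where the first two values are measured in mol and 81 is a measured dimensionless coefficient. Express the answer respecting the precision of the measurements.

8.846 mol − 6.4 mol = 2.446 mol; the difference is limited to 1 decimal place (2 s.f.).
Carrying full precision, 2.446 ÷ 81 = 0.0301975308642… mol; 81 has 2 s.f., so the result keeps min(2, 2) = 2 s.f.
Rounded to 2 significant figures: 0.030 mol.

0.030 mol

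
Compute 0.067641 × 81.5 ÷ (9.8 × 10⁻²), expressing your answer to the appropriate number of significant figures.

56

0.067641 × 81.5 ÷ (9.8 × 10⁻²) = 56.2524642857…
Multiplication/division keeps the fewest significant figures: 0.067641 → 5 s.f., 81.5 → 3 s.f., 9.8 × 10⁻² → 2 s.f.; limit is 2.
Rounded to 2 significant figures: 56.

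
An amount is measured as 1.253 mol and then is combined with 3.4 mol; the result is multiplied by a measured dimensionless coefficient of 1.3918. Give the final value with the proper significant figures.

6.5 mol

1.253 mol + 3.4 mol = 4.653 mol; the sum is limited to 1 decimal place (2 s.f.).
Carrying full precision, 4.653 × 1.3918 = 6.4760454 mol; 1.3918 has 5 s.f., so the result keeps min(2, 5) = 2 s.f.
Rounded to 2 significant figures: 6.5 mol.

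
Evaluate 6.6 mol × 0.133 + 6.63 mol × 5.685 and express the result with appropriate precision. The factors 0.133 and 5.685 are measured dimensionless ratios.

6.6 × 0.133 = 0.8778 → 0.88 mol (2 s.f., last digit at the 10^-2 place).
6.63 × 5.685 = 37.69155 → 37.7 mol (3 s.f., last digit at the 10^-1 place).
Sum: 38.56935 mol; keep the coarser place, 10^-1.
Result: 38.6 mol.

38.6 mol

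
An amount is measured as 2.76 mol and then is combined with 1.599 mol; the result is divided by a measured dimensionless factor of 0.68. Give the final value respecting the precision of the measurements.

6.4 mol

2.76 mol + 1.599 mol = 4.359 mol; the sum is limited to 2 decimal places (3 s.f.).
Carrying full precision, 4.359 ÷ 0.68 = 6.41029411765… mol; 0.68 has 2 s.f., so the result keeps min(3, 2) = 2 s.f.
Rounded to 2 significant figures: 6.4 mol.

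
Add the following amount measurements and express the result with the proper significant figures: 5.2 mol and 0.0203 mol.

5.2 mol + 0.0203 mol = 5.2203 mol.
Addition/subtraction keeps the fewest decimal places: 5.2 → 1 decimal place, 0.0203 → 4 decimal places; limit is 1.
Rounded to 1 decimal place: 5.2 mol.

5.2 mol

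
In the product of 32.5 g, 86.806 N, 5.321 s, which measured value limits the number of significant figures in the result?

32.5 g → 3 s.f.; 86.806 N → 5 s.f.; 5.321 s → 4 s.f.
The fewest is 3 significant figures, from 32.5 g.

32.5 g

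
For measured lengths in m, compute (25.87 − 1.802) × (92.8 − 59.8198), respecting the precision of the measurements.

794 m²

25.87 − 1.802 = 24.068, limited to 2 d.p. → 4 s.f.; 92.8 − 59.8198 = 32.9802, limited to 1 d.p. → 3 s.f.
Carrying full precision, 24.068 × 32.9802 = 793.7674536; keep min(4, 3) = 3 s.f.
Rounded to 3 significant figures: 794 m².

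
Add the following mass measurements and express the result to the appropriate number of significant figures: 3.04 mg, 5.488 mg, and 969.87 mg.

978.40 mg

3.04 mg + 5.488 mg + 969.87 mg = 978.398 mg.
Addition/subtraction keeps the fewest decimal places: 3.04 → 2 decimal places, 5.488 → 3 decimal places, 969.87 → 2 decimal places; limit is 2.
Rounded to 2 decimal places: 978.40 mg.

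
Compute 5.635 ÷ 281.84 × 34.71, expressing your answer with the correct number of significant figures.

0.6940

5.635 ÷ 281.84 × 34.71 = 0.693978321033…
Multiplication/division keeps the fewest significant figures: 5.635 → 4 s.f., 281.84 → 5 s.f., 34.71 → 4 s.f.; limit is 4.
Rounded to 4 significant figures: 0.6940.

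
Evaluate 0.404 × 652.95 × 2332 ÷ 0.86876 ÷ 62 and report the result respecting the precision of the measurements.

1.1 × 10^4

0.404 × 652.95 × 2332 ÷ 0.86876 ÷ 62 = 11420.8474667…
Multiplication/division keeps the fewest significant figures: 0.404 → 3 s.f., 652.95 → 5 s.f., 2332 → 4 s.f., 0.86876 → 5 s.f., 62 → 2 s.f.; limit is 2.
Rounded to 2 significant figures: 1.1 × 10^4.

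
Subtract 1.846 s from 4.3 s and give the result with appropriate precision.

4.3 s − 1.846 s = 2.454 s.
Addition/subtraction keeps the fewest decimal places: 4.3 → 1 decimal place, 1.846 → 3 decimal places; limit is 1.
Rounded to 1 decimal place: 2.5 s.

2.5 s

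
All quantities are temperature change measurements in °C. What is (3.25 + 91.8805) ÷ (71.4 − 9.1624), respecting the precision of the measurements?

1.53

3.25 + 91.8805 = 95.1305, limited to 2 d.p. → 4 s.f.; 71.4 − 9.1624 = 62.2376, limited to 1 d.p. → 3 s.f.
Carrying full precision, 95.1305 ÷ 62.2376 = 1.52850527655…; keep min(4, 3) = 3 s.f.
Rounded to 3 significant figures: 1.53.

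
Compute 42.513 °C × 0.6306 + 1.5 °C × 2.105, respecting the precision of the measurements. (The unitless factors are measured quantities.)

42.513 × 0.6306 = 26.8086978 → 26.81 °C (4 s.f., last digit at the 10^-2 place).
1.5 × 2.105 = 3.1575 → 3.2 °C (2 s.f., last digit at the 10^-1 place).
Sum: 29.9661978 °C; keep the coarser place, 10^-1.
Result: 30.0 °C.

30.0 °C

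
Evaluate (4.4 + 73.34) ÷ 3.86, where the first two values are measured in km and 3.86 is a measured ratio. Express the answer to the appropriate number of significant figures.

20.1 km

4.4 km + 73.34 km = 77.74 km; the sum is limited to 1 decimal place (3 s.f.).
Carrying full precision, 77.74 ÷ 3.86 = 20.1398963731… km; 3.86 has 3 s.f., so the result keeps min(3, 3) = 3 s.f.
Rounded to 3 significant figures: 20.1 km.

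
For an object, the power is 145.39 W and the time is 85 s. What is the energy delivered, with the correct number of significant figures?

1.2 × 10⁴ J

energy delivered = 145.39 W × 85 s = 12358.15 J.
145.39 has 5 significant figures; 85 has 2.
Division/multiplication keeps the fewest: 2 significant figures.
Rounded: 1.2 × 10⁴ J.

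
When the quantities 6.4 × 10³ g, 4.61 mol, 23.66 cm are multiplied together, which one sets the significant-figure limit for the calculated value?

6.4 × 10³ g

6.4 × 10³ g → 2 s.f.; 4.61 mol → 3 s.f.; 23.66 cm → 4 s.f.
The fewest is 2 significant figures, from 6.4 × 10³ g.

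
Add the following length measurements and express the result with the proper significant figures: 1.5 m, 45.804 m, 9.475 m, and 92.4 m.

1.5 m + 45.804 m + 9.475 m + 92.4 m = 149.179 m.
Addition/subtraction keeps the fewest decimal places: 1.5 → 1 decimal place, 45.804 → 3 decimal places, 9.475 → 3 decimal places, 92.4 → 1 decimal place; limit is 1.
Rounded to 1 decimal place: 1.492 × 10^2 m.

1.492 × 10^2 m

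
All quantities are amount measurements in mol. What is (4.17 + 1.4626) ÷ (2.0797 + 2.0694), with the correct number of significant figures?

4.17 + 1.4626 = 5.6326, limited to 2 d.p. → 3 s.f.; 2.0797 + 2.0694 = 4.1491, limited to 4 d.p. → 5 s.f.
Carrying full precision, 5.6326 ÷ 4.1491 = 1.35754741992…; keep min(3, 5) = 3 s.f.
Rounded to 3 significant figures: 1.36.

1.36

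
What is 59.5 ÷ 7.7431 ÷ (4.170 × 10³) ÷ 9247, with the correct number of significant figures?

1.99 × 10⁻⁷

59.5 ÷ 7.7431 ÷ (4.170 × 10³) ÷ 9247 = 1.99280674756 × 10^-7…
Multiplication/division keeps the fewest significant figures: 59.5 → 3 s.f., 7.7431 → 5 s.f., 4.170 × 10³ → 4 s.f., 9247 → 4 s.f.; limit is 3.
Rounded to 3 significant figures: 1.99 × 10⁻⁷.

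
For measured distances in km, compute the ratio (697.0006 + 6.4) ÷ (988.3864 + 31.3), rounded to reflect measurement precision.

0.6898

697.0006 + 6.4 = 703.4006, limited to 1 d.p. → 4 s.f.; 988.3864 + 31.3 = 1019.6864, limited to 1 d.p. → 5 s.f.
Carrying full precision, 703.4006 ÷ 1019.6864 = 0.689820517367…; keep min(4, 5) = 4 s.f.
Rounded to 4 significant figures: 0.6898.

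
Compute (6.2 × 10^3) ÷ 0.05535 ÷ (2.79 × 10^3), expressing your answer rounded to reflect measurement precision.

40.

(6.2 × 10^3) ÷ 0.05535 ÷ (2.79 × 10^3) = 40.1485496336…
Multiplication/division keeps the fewest significant figures: 6.2 × 10^3 → 2 s.f., 0.05535 → 4 s.f., 2.79 × 10^3 → 3 s.f.; limit is 2.
Rounded to 2 significant figures: 40.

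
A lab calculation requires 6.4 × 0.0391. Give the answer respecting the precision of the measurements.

0.25

6.4 × 0.0391 = 0.25024
Multiplication/division keeps the fewest significant figures: 6.4 → 2 s.f., 0.0391 → 3 s.f.; limit is 2.
Rounded to 2 significant figures: 0.25.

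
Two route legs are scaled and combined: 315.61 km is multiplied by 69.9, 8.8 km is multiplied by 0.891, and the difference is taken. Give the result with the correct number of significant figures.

2.21 × 10⁴ km

315.61 × 69.9 = 22061.139 → 2.21 × 10⁴ km (3 s.f., last digit at the 10^2 place).
8.8 × 0.891 = 7.8408 → 7.8 km (2 s.f., last digit at the 10^-1 place).
Difference: 22053.2982 km; keep the coarser place, 10^2.
Result: 2.21 × 10⁴ km.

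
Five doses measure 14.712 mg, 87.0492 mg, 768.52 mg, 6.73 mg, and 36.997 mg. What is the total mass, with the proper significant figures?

914.01 mg

14.712 mg + 87.0492 mg + 768.52 mg + 6.73 mg + 36.997 mg = 914.0082 mg.
Addition/subtraction keeps the fewest decimal places: 14.712 → 3 decimal places, 87.0492 → 4 decimal places, 768.52 → 2 decimal places, 6.73 → 2 decimal places, 36.997 → 3 decimal places; limit is 2.
Rounded to 2 decimal places: 914.01 mg.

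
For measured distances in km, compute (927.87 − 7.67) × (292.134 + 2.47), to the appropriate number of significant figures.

927.87 − 7.67 = 920.20, limited to 2 d.p. → 5 s.f.; 292.134 + 2.47 = 294.604, limited to 2 d.p. → 5 s.f.
Carrying full precision, 920.20 × 294.604 = 271094.6008; keep min(5, 5) = 5 s.f.
Rounded to 5 significant figures: 2.7109 × 10^5 km².

2.7109 × 10^5 km²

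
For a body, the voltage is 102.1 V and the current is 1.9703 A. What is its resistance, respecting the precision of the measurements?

resistance = 102.1 V ÷ 1.9703 A = 51.8195198701… Ω.
102.1 has 4 significant figures; 1.9703 has 5.
Division/multiplication keeps the fewest: 4 significant figures.
Rounded: 51.82 Ω.

51.82 Ω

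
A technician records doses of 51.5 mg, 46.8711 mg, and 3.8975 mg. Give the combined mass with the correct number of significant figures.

102.3 mg

51.5 mg + 46.8711 mg + 3.8975 mg = 102.2686 mg.
Addition/subtraction keeps the fewest decimal places: 51.5 → 1 decimal place, 46.8711 → 4 decimal places, 3.8975 → 4 decimal places; limit is 1.
Rounded to 1 decimal place: 102.3 mg.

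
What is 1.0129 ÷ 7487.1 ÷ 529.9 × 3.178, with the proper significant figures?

1.0129 ÷ 7487.1 ÷ 529.9 × 3.178 = 8.1135872503 × 10^-7…
Multiplication/division keeps the fewest significant figures: 1.0129 → 5 s.f., 7487.1 → 5 s.f., 529.9 → 4 s.f., 3.178 → 4 s.f.; limit is 4.
Rounded to 4 significant figures: 8.114 × 10⁻⁷.

8.114 × 10⁻⁷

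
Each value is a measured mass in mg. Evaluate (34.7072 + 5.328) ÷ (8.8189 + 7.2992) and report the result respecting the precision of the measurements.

34.7072 + 5.328 = 40.0352, limited to 3 d.p. → 5 s.f.; 8.8189 + 7.2992 = 16.1181, limited to 4 d.p. → 6 s.f.
Carrying full precision, 40.0352 ÷ 16.1181 = 2.48386596435…; keep min(5, 6) = 5 s.f.
Rounded to 5 significant figures: 2.4839.

2.4839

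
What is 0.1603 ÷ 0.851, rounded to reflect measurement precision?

1.88 × 10^-1

0.1603 ÷ 0.851 = 0.188366627497…
Multiplication/division keeps the fewest significant figures: 0.1603 → 4 s.f., 0.851 → 3 s.f.; limit is 3.
Rounded to 3 significant figures: 1.88 × 10^-1.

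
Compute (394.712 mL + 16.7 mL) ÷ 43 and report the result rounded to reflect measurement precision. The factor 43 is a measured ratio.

9.6 mL

394.712 mL + 16.7 mL = 411.412 mL; the sum is limited to 1 decimal place (4 s.f.).
Carrying full precision, 411.412 ÷ 43 = 9.56772093023… mL; 43 has 2 s.f., so the result keeps min(4, 2) = 2 s.f.
Rounded to 2 significant figures: 9.6 mL.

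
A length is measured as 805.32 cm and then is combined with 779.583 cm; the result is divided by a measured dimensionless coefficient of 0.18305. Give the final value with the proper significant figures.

805.32 cm + 779.583 cm = 1584.903 cm; the sum is limited to 2 decimal places (6 s.f.).
Carrying full precision, 1584.903 ÷ 0.18305 = 8658.30647364… cm; 0.18305 has 5 s.f., so the result keeps min(6, 5) = 5 s.f.
Rounded to 5 significant figures: 8658.3 cm.

8658.3 cm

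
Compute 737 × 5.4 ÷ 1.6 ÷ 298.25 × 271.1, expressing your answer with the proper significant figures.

737 × 5.4 ÷ 1.6 ÷ 298.25 × 271.1 = 2260.94673093…
Multiplication/division keeps the fewest significant figures: 737 → 3 s.f., 5.4 → 2 s.f., 1.6 → 2 s.f., 298.25 → 5 s.f., 271.1 → 4 s.f.; limit is 2.
Rounded to 2 significant figures: 2.3 × 10³.

2.3 × 10³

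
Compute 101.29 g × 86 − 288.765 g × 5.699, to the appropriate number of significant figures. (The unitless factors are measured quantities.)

101.29 × 86 = 8710.94 → 8.7 × 10^3 g (2 s.f., last digit at the 10^2 place).
288.765 × 5.699 = 1645.671735 → 1646 g (4 s.f., last digit at the 10^0 place).
Difference: 7065.268265 g; keep the coarser place, 10^2.
Result: 7.1 × 10^3 g.

7.1 × 10^3 g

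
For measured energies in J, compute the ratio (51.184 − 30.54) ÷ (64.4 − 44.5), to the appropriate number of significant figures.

1.04

51.184 − 30.54 = 20.644, limited to 2 d.p. → 4 s.f.; 64.4 − 44.5 = 19.9, limited to 1 d.p. → 3 s.f.
Carrying full precision, 20.644 ÷ 19.9 = 1.03738693467…; keep min(4, 3) = 3 s.f.
Rounded to 3 significant figures: 1.04.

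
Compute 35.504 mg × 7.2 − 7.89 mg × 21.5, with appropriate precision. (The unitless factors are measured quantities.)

9 × 10¹ mg

35.504 × 7.2 = 255.6288 → 2.6 × 10² mg (2 s.f., last digit at the 10^1 place).
7.89 × 21.5 = 169.635 → 170. mg (3 s.f., last digit at the 10^0 place).
Difference: 85.9938 mg; keep the coarser place, 10^1.
Result: 9 × 10¹ mg.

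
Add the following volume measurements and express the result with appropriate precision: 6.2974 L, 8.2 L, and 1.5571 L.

16.1 L

6.2974 L + 8.2 L + 1.5571 L = 16.0545 L.
Addition/subtraction keeps the fewest decimal places: 6.2974 → 4 decimal places, 8.2 → 1 decimal place, 1.5571 → 4 decimal places; limit is 1.
Rounded to 1 decimal place: 16.1 L.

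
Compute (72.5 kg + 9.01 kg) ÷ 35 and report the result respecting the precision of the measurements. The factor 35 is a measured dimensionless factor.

2.3 kg

72.5 kg + 9.01 kg = 81.51 kg; the sum is limited to 1 decimal place (3 s.f.).
Carrying full precision, 81.51 ÷ 35 = 2.32885714286… kg; 35 has 2 s.f., so the result keeps min(3, 2) = 2 s.f.
Rounded to 2 significant figures: 2.3 kg.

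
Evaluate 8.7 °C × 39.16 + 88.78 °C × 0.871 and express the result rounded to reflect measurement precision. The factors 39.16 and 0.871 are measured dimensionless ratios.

8.7 × 39.16 = 340.692 → 3.4 × 10² °C (2 s.f., last digit at the 10^1 place).
88.78 × 0.871 = 77.32738 → 77.3 °C (3 s.f., last digit at the 10^-1 place).
Sum: 418.01938 °C; keep the coarser place, 10^1.
Result: 4.2 × 10² °C.

4.2 × 10² °C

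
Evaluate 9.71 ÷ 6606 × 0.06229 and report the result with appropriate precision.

9.71 ÷ 6606 × 0.06229 = 0.0000915585679685…
Multiplication/division keeps the fewest significant figures: 9.71 → 3 s.f., 6606 → 4 s.f., 0.06229 → 4 s.f.; limit is 3.
Rounded to 3 significant figures: 9.16 × 10^-5.

9.16 × 10^-5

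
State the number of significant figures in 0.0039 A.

0.0039: leading zeros are not significant.

2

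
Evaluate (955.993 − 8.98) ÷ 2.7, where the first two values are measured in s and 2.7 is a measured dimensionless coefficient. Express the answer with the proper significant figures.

3.5 × 10² s

955.993 s − 8.98 s = 947.013 s; the difference is limited to 2 decimal places (5 s.f.).
Carrying full precision, 947.013 ÷ 2.7 = 350.745555556… s; 2.7 has 2 s.f., so the result keeps min(5, 2) = 2 s.f.
Rounded to 2 significant figures: 3.5 × 10² s.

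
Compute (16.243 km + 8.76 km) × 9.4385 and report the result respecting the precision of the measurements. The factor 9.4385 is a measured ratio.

236.0 km

16.243 km + 8.76 km = 25.003 km; the sum is limited to 2 decimal places (4 s.f.).
Carrying full precision, 25.003 × 9.4385 = 235.9908155 km; 9.4385 has 5 s.f., so the result keeps min(4, 5) = 4 s.f.
Rounded to 4 significant figures: 236.0 km.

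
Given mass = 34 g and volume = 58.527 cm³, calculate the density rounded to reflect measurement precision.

density = 34 g ÷ 58.527 cm³ = 0.580928460369… g/cm³.
34 has 2 significant figures; 58.527 has 5.
Division/multiplication keeps the fewest: 2 significant figures.
Rounded: 5.8 × 10⁻¹ g/cm³.

5.8 × 10⁻¹ g/cm³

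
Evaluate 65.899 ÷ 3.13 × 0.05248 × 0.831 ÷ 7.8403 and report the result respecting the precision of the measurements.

65.899 ÷ 3.13 × 0.05248 × 0.831 ÷ 7.8403 = 0.117110721383…
Multiplication/division keeps the fewest significant figures: 65.899 → 5 s.f., 3.13 → 3 s.f., 0.05248 → 4 s.f., 0.831 → 3 s.f., 7.8403 → 5 s.f.; limit is 3.
Rounded to 3 significant figures: 0.117.

0.117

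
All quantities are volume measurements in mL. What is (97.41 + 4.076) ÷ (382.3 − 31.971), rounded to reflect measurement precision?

0.2897

97.41 + 4.076 = 101.486, limited to 2 d.p. → 5 s.f.; 382.3 − 31.971 = 350.329, limited to 1 d.p. → 4 s.f.
Carrying full precision, 101.486 ÷ 350.329 = 0.289687693568…; keep min(5, 4) = 4 s.f.
Rounded to 4 significant figures: 0.2897.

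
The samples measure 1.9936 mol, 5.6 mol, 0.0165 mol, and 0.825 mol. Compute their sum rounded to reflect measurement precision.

8.4 mol

1.9936 mol + 5.6 mol + 0.0165 mol + 0.825 mol = 8.4351 mol.
Addition/subtraction keeps the fewest decimal places: 1.9936 → 4 decimal places, 5.6 → 1 decimal place, 0.0165 → 4 decimal places, 0.825 → 3 decimal places; limit is 1.
Rounded to 1 decimal place: 8.4 mol.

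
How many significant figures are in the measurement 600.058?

6

600.058: zeros between nonzero digits are significant.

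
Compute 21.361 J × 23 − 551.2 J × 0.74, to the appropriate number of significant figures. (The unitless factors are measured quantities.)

21.361 × 23 = 491.303 → 4.9 × 10² J (2 s.f., last digit at the 10^1 place).
551.2 × 0.74 = 407.888 → 4.1 × 10² J (2 s.f., last digit at the 10^1 place).
Difference: 83.415 J; keep the coarser place, 10^1.
Result: 8 × 10¹ J.

8 × 10¹ J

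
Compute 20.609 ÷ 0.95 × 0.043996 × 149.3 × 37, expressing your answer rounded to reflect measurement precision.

20.609 ÷ 0.95 × 0.043996 × 149.3 × 37 = 5272.39620936…
Multiplication/division keeps the fewest significant figures: 20.609 → 5 s.f., 0.95 → 2 s.f., 0.043996 → 5 s.f., 149.3 → 4 s.f., 37 → 2 s.f.; limit is 2.
Rounded to 2 significant figures: 5.3 × 10^3.

5.3 × 10^3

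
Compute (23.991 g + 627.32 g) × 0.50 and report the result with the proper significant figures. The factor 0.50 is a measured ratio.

23.991 g + 627.32 g = 651.311 g; the sum is limited to 2 decimal places (5 s.f.).
Carrying full precision, 651.311 × 0.50 = 325.6555 g; 0.50 has 2 s.f., so the result keeps min(5, 2) = 2 s.f.
Rounded to 2 significant figures: 3.3 × 10² g.

3.3 × 10² g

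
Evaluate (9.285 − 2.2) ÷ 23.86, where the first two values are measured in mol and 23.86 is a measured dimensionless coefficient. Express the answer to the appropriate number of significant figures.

3.0 × 10^-1 mol

9.285 mol − 2.2 mol = 7.085 mol; the difference is limited to 1 decimal place (2 s.f.).
Carrying full precision, 7.085 ÷ 23.86 = 0.296940486169… mol; 23.86 has 4 s.f., so the result keeps min(2, 4) = 2 s.f.
Rounded to 2 significant figures: 3.0 × 10^-1 mol.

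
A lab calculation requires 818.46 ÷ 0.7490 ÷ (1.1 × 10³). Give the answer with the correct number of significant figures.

0.99

818.46 ÷ 0.7490 ÷ (1.1 × 10³) = 0.993397256949…
Multiplication/division keeps the fewest significant figures: 818.46 → 5 s.f., 0.7490 → 4 s.f., 1.1 × 10³ → 2 s.f.; limit is 2.
Rounded to 2 significant figures: 0.99.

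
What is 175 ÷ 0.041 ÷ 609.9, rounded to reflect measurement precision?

7.0

175 ÷ 0.041 ÷ 609.9 = 6.99834838978…
Multiplication/division keeps the fewest significant figures: 175 → 3 s.f., 0.041 → 2 s.f., 609.9 → 4 s.f.; limit is 2.
Rounded to 2 significant figures: 7.0.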